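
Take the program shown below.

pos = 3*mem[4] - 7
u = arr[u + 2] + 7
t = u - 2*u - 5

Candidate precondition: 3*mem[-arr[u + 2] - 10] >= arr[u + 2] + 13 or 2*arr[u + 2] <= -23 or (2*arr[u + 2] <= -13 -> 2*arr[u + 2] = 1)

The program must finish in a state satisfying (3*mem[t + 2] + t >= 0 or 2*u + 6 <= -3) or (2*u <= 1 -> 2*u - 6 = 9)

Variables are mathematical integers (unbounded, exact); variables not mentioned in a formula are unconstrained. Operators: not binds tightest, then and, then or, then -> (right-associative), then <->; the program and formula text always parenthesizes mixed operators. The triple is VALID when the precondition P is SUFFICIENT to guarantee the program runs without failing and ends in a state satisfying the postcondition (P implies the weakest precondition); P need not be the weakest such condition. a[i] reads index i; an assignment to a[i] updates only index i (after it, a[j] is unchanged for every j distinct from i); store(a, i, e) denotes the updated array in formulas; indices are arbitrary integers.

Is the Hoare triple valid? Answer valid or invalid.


Working backward. After the program, the postcondition (3*mem[t + 2] + t >= 0 or 2*u + 6 <= -3) or (2*u <= 1 -> 2*u - 6 = 9) must hold; in canonical form it is 3*mem[t + 2] + t >= 0 or 2*u <= -9 or (2*u <= 1 -> 2*u = 15).
Before t := u - 2*u - 5: 3*mem[-u - 3] >= u + 5 or 2*u <= -9 or (2*u <= 1 -> 2*u = 15)
Before u := arr[u + 2] + 7: 3*mem[-arr[u + 2] - 10] >= arr[u + 2] + 12 or 2*arr[u + 2] <= -23 or (2*arr[u + 2] <= -13 -> 2*arr[u + 2] = 1)
Before pos := 3*mem[4] - 7: 3*mem[-arr[u + 2] - 10] >= arr[u + 2] + 12 or 2*arr[u + 2] <= -23 or (2*arr[u + 2] <= -13 -> 2*arr[u + 2] = 1)
The weakest precondition is 3*mem[-arr[u + 2] - 10] >= arr[u + 2] + 12 or 2*arr[u + 2] <= -23 or (2*arr[u + 2] <= -13 -> 2*arr[u + 2] = 1).
Check whether 3*mem[-arr[u + 2] - 10] >= arr[u + 2] + 13 or 2*arr[u + 2] <= -23 or (2*arr[u + 2] <= -13 -> 2*arr[u + 2] = 1) implies it.
Every state satisfying the precondition satisfies the weakest precondition: the implication holds.
Answer: valid


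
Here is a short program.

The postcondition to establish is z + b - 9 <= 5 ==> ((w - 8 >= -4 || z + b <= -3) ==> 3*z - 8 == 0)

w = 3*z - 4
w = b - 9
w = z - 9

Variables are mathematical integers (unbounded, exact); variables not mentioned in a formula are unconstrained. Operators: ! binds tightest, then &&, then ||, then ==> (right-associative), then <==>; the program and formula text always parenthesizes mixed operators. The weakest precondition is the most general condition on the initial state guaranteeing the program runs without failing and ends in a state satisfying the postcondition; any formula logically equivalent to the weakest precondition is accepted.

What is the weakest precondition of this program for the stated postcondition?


Working backward. After the program, the postcondition z + b - 9 <= 5 ==> ((w - 8 >= -4 || z + b <= -3) ==> 3*z - 8 == 0) must hold; in canonical form it is b + z <= 14 ==> ((w >= 4 || b + z <= -3) ==> 3*z == 8).
Before w := z - 9: b + z <= 14 ==> ((z >= 13 || b + z <= -3) ==> 3*z == 8)
Before w := b - 9: b + z <= 14 ==> ((z >= 13 || b + z <= -3) ==> 3*z == 8)
Before w := 3*z - 4: b + z <= 14 ==> ((z >= 13 || b + z <= -3) ==> 3*z == 8)
Answer: WP = b + z <= 14 ==> ((z >= 13 || b + z <= -3) ==> 3*z == 8)


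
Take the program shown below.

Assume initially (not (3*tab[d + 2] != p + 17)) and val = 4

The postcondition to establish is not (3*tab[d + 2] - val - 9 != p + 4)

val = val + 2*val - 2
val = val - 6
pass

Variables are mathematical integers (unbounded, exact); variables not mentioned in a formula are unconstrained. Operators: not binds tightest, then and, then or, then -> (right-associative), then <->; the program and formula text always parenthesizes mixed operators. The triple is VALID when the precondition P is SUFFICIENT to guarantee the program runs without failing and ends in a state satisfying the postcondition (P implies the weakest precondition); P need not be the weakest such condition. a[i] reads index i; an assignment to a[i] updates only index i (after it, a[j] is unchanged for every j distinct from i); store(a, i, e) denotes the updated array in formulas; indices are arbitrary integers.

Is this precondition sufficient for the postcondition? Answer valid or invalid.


Working backward. After the program, the postcondition not (3*tab[d + 2] - val - 9 != p + 4) must hold; in canonical form it is not (3*tab[d + 2] != p + val + 13).
Before skip: not (3*tab[d + 2] != p + val + 13)
Before val := val - 6: not (3*tab[d + 2] != p + val + 7)
Before val := val + 2*val - 2: not (3*tab[d + 2] != p + 3*val + 5)
The weakest precondition is not (3*tab[d + 2] != p + 3*val + 5).
Check whether (not (3*tab[d + 2] != p + 17)) and val = 4 implies it.
Every state satisfying the precondition satisfies the weakest precondition: the implication holds.
Answer: valid


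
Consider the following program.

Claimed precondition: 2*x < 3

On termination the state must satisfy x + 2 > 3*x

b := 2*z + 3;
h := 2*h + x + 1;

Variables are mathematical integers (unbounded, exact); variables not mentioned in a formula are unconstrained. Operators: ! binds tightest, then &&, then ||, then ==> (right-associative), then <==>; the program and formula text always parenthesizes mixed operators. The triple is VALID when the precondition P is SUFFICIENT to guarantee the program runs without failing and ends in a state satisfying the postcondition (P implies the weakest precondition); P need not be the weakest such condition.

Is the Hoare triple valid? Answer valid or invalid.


Working backward. After the program, the postcondition x + 2 > 3*x must hold; in canonical form it is 2*x < 2.
Before h := 2*h + x + 1: 2*x < 2
Before b := 2*z + 3: 2*x < 2
The weakest precondition is 2*x < 2.
Check whether 2*x < 3 implies it.
Countermodel: at the initial state x = 1, the precondition holds but the weakest precondition fails.
Answer: invalid


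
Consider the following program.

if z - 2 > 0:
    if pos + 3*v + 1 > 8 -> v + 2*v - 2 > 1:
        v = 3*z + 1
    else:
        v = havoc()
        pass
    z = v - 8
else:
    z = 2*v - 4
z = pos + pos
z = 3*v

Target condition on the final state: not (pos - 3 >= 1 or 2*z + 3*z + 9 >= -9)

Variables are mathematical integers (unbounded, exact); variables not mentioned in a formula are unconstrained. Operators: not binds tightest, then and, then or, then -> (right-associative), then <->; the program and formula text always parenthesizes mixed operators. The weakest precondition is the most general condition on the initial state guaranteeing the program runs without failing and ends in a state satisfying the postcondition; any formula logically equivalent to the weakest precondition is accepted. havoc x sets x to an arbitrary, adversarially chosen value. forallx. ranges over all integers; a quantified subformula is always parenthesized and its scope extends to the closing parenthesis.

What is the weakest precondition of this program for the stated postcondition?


Working backward. After the program, the postcondition not (pos - 3 >= 1 or 2*z + 3*z + 9 >= -9) must hold; in canonical form it is not (pos >= 4 or 5*z >= -18).
Before z := 3*v: not (pos >= 4 or 15*v >= -18)
Before z := pos + pos: not (pos >= 4 or 15*v >= -18)
Then branch requires ((pos + 3*v > 7 -> 3*v > 3) -> (not (pos >= 4 or 45*z >= -33))) and ((not (pos + 3*v > 7 -> 3*v > 3)) -> (forall v_1. (not (pos >= 4 or 15*v_1 >= -18)))); else branch requires not (pos >= 4 or 15*v >= -18).
Before the if: (z > 2 -> (((pos + 3*v > 7 -> 3*v > 3) -> (not (pos >= 4 or 45*z >= -33))) and ((not (pos + 3*v > 7 -> 3*v > 3)) -> (forall v_1. (not (pos >= 4 or 15*v_1 >= -18)))))) and ((not (z > 2)) -> (not (pos >= 4 or 15*v >= -18)))
Answer: WP = (z > 2 -> (((pos + 3*v > 7 -> 3*v > 3) -> (not (pos >= 4 or 45*z >= -33))) and ((not (pos + 3*v > 7 -> 3*v > 3)) -> (forall v_1. (not (pos >= 4 or 15*v_1 >= -18)))))) and ((not (z > 2)) -> (not (pos >= 4 or 15*v >= -18)))


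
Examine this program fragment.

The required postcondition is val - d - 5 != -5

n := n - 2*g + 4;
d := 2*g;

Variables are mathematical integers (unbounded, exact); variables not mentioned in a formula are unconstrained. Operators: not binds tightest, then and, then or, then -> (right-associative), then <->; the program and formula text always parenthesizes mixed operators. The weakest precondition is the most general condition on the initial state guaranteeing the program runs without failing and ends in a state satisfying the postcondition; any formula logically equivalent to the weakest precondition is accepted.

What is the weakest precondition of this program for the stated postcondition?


Working backward. After the program, the postcondition val - d - 5 != -5 must hold; in canonical form it is val != d.
Before d := 2*g: val != 2*g
Before n := n - 2*g + 4: val != 2*g
Answer: WP = val != 2*g


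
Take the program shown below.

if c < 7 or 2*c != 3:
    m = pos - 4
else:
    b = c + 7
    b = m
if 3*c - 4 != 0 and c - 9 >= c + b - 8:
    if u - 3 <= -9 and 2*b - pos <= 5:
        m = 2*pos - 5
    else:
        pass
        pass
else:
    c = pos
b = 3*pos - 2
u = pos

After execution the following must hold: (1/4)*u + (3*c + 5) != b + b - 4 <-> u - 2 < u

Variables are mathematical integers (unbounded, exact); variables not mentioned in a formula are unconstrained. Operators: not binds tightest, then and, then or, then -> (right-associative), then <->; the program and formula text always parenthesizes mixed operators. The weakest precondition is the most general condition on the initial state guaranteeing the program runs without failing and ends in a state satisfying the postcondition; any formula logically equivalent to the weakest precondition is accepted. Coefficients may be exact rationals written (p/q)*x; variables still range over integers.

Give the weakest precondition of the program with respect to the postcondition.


Working backward. After the program, the postcondition (1/4)*u + (3*c + 5) != b + b - 4 <-> u - 2 < u must hold; in canonical form it is 3*c + (1/4)*u != 2*b - 9.
Before u := pos: 3*c + (1/4)*pos != 2*b - 9
Before b := 3*pos - 2: 3*c != (23/4)*pos - 13
Then branch requires ((u <= -6 and 2*b <= pos + 5) -> 3*c != (23/4)*pos - 13) and ((not (u <= -6 and 2*b <= pos + 5)) -> 3*c != (23/4)*pos - 13); else branch requires (11/4)*pos != 13.
Before the if: ((3*c != 4 and b <= -1) -> (((u <= -6 and 2*b <= pos + 5) -> 3*c != (23/4)*pos - 13) and ((not (u <= -6 and 2*b <= pos + 5)) -> 3*c != (23/4)*pos - 13))) and ((not (3*c != 4 and b <= -1)) -> (11/4)*pos != 13)
Then branch requires ((3*c != 4 and b <= -1) -> (((u <= -6 and 2*b <= pos + 5) -> 3*c != (23/4)*pos - 13) and ((not (u <= -6 and 2*b <= pos + 5)) -> 3*c != (23/4)*pos - 13))) and ((not (3*c != 4 and b <= -1)) -> (11/4)*pos != 13); else branch requires ((3*c != 4 and m <= -1) -> (((u <= -6 and 2*m <= pos + 5) -> 3*c != (23/4)*pos - 13) and ((not (u <= -6 and 2*m <= pos + 5)) -> 3*c != (23/4)*pos - 13))) and ((not (3*c != 4 and m <= -1)) -> (11/4)*pos != 13).
Before the if: ((c < 7 or 2*c != 3) -> (((3*c != 4 and b <= -1) -> (((u <= -6 and 2*b <= pos + 5) -> 3*c != (23/4)*pos - 13) and ((not (u <= -6 and 2*b <= pos + 5)) -> 3*c != (23/4)*pos - 13))) and ((not (3*c != 4 and b <= -1)) -> (11/4)*pos != 13))) and ((not (c < 7 or 2*c != 3)) -> (((3*c != 4 and m <= -1) -> (((u <= -6 and 2*m <= pos + 5) -> 3*c != (23/4)*pos - 13) and ((not (u <= -6 and 2*m <= pos + 5)) -> 3*c != (23/4)*pos - 13))) and ((not (3*c != 4 and m <= -1)) -> (11/4)*pos != 13)))
Answer: WP = ((c < 7 or 2*c != 3) -> (((3*c != 4 and b <= -1) -> (((u <= -6 and 2*b <= pos + 5) -> 3*c != (23/4)*pos - 13) and ((not (u <= -6 and 2*b <= pos + 5)) -> 3*c != (23/4)*pos - 13))) and ((not (3*c != 4 and b <= -1)) -> (11/4)*pos != 13))) and ((not (c < 7 or 2*c != 3)) -> (((3*c != 4 and m <= -1) -> (((u <= -6 and 2*m <= pos + 5) -> 3*c != (23/4)*pos - 13) and ((not (u <= -6 and 2*m <= pos + 5)) -> 3*c != (23/4)*pos - 13))) and ((not (3*c != 4 and m <= -1)) -> (11/4)*pos != 13)))


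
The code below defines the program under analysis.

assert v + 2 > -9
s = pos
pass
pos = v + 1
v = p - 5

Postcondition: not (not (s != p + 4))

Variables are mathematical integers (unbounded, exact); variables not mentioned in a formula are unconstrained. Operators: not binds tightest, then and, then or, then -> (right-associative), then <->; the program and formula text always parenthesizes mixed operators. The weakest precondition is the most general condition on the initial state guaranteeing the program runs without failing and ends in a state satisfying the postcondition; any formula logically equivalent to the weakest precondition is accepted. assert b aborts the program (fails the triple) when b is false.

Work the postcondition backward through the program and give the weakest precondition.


Working backward. After the program, the postcondition not (not (s != p + 4)) must hold; in canonical form it is s != p + 4.
Before v := p - 5: s != p + 4
Before pos := v + 1: s != p + 4
Before skip: s != p + 4
Before s := pos: pos != p + 4
Before assert v + 2 > -9: v > -11 and pos != p + 4
Answer: WP = v > -11 and pos != p + 4


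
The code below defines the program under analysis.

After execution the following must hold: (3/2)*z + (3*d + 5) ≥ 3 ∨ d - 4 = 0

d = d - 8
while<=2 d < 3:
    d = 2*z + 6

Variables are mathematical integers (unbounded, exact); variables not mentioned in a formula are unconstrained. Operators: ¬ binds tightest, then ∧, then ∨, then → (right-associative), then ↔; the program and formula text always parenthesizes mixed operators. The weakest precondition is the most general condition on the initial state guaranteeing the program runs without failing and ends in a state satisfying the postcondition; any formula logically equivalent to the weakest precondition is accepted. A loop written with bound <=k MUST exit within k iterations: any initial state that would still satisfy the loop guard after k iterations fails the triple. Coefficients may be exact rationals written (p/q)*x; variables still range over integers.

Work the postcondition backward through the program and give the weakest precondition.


Working backward. After the program, the postcondition (3/2)*z + (3*d + 5) ≥ 3 ∨ d - 4 = 0 must hold; in canonical form it is 3*d + (3/2)*z ≥ -2 ∨ d = 4.
Before the loop (bound <=2), unroll the exhaustion recursion (WP_0 = exit-now case; WP_j = one more guarded iteration, up to j = 2):
  WP_0: (¬(d < 3)) ∧ (3*d + (3/2)*z ≥ -2 ∨ d = 4)
  WP_1: (d < 3 → ((¬(2*z < -3)) ∧ ((15/2)*z ≥ -20 ∨ 2*z = -2))) ∧ ((¬(d < 3)) → (3*d + (3/2)*z ≥ -2 ∨ d = 4))
  WP_2: (d < 3 → ((2*z < -3 → ((¬(2*z < -3)) ∧ ((15/2)*z ≥ -20 ∨ 2*z = -2))) ∧ ((¬(2*z < -3)) → ((15/2)*z ≥ -20 ∨ 2*z = -2)))) ∧ ((¬(d < 3)) → (3*d + (3/2)*z ≥ -2 ∨ d = 4))
So before the loop: (d < 3 → ((2*z < -3 → ((¬(2*z < -3)) ∧ ((15/2)*z ≥ -20 ∨ 2*z = -2))) ∧ ((¬(2*z < -3)) → ((15/2)*z ≥ -20 ∨ 2*z = -2)))) ∧ ((¬(d < 3)) → (3*d + (3/2)*z ≥ -2 ∨ d = 4))
Before d := d - 8: (d < 11 → ((2*z < -3 → ((¬(2*z < -3)) ∧ ((15/2)*z ≥ -20 ∨ 2*z = -2))) ∧ ((¬(2*z < -3)) → ((15/2)*z ≥ -20 ∨ 2*z = -2)))) ∧ ((¬(d < 11)) → (3*d + (3/2)*z ≥ 22 ∨ d = 12))
Answer: WP = (d < 11 → ((2*z < -3 → ((¬(2*z < -3)) ∧ ((15/2)*z ≥ -20 ∨ 2*z = -2))) ∧ ((¬(2*z < -3)) → ((15/2)*z ≥ -20 ∨ 2*z = -2)))) ∧ ((¬(d < 11)) → (3*d + (3/2)*z ≥ 22 ∨ d = 12))


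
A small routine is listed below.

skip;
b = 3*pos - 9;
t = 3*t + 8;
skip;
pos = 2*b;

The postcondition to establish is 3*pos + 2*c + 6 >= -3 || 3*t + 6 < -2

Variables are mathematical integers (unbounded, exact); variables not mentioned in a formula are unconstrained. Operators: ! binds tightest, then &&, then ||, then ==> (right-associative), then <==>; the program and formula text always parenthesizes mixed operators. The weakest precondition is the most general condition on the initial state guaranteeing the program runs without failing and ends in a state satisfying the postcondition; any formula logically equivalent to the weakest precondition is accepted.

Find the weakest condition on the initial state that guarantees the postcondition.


Working backward. After the program, the postcondition 3*pos + 2*c + 6 >= -3 || 3*t + 6 < -2 must hold; in canonical form it is 2*c + 3*pos >= -9 || 3*t < -8.
Before pos := 2*b: 6*b + 2*c >= -9 || 3*t < -8
Before skip: 6*b + 2*c >= -9 || 3*t < -8
Before t := 3*t + 8: 6*b + 2*c >= -9 || 9*t < -32
Before b := 3*pos - 9: 2*c + 18*pos >= 45 || 9*t < -32
Before skip: 2*c + 18*pos >= 45 || 9*t < -32
Answer: WP = 2*c + 18*pos >= 45 || 9*t < -32


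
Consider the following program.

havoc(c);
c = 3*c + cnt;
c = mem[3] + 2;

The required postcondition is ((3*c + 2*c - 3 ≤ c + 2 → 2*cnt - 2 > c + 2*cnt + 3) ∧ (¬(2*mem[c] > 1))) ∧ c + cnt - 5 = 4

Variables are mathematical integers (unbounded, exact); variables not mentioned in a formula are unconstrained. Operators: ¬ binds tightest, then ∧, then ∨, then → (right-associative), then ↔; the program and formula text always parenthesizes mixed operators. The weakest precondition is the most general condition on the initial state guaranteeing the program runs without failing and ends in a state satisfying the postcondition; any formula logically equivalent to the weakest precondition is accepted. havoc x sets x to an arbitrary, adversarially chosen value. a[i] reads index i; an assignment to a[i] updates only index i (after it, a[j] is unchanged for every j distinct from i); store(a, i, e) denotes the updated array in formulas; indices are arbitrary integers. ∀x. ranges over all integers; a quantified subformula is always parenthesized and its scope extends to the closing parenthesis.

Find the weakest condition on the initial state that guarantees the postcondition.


Working backward. After the program, the postcondition ((3*c + 2*c - 3 ≤ c + 2 → 2*cnt - 2 > c + 2*cnt + 3) ∧ (¬(2*mem[c] > 1))) ∧ c + cnt - 5 = 4 must hold; in canonical form it is (4*c ≤ 5 → c < -5) ∧ (¬(2*mem[c] > 1)) ∧ c + cnt = 9.
Before c := mem[3] + 2: (4*mem[3] ≤ -3 → mem[3] < -7) ∧ (¬(2*mem[mem[3] + 2] > 1)) ∧ mem[3] + cnt = 7
Before c := 3*c + cnt: (4*mem[3] ≤ -3 → mem[3] < -7) ∧ (¬(2*mem[mem[3] + 2] > 1)) ∧ mem[3] + cnt = 7
Before havoc c: (4*mem[3] ≤ -3 → mem[3] < -7) ∧ (¬(2*mem[mem[3] + 2] > 1)) ∧ mem[3] + cnt = 7
Answer: WP = (4*mem[3] ≤ -3 → mem[3] < -7) ∧ (¬(2*mem[mem[3] + 2] > 1)) ∧ mem[3] + cnt = 7


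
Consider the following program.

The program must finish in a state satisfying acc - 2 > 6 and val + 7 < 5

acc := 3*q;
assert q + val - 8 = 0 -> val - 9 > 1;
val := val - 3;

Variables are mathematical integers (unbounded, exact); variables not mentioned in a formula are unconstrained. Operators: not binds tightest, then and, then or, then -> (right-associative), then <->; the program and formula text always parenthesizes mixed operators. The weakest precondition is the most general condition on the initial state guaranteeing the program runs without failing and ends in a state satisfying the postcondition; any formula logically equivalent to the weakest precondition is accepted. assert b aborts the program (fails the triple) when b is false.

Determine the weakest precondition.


Working backward. After the program, the postcondition acc - 2 > 6 and val + 7 < 5 must hold; in canonical form it is acc > 8 and val < -2.
Before val := val - 3: acc > 8 and val < 1
Before assert q + val - 8 = 0 -> val - 9 > 1: (q + val = 8 -> val > 10) and acc > 8 and val < 1
Before acc := 3*q: (q + val = 8 -> val > 10) and 3*q > 8 and val < 1
Answer: WP = (q + val = 8 -> val > 10) and 3*q > 8 and val < 1


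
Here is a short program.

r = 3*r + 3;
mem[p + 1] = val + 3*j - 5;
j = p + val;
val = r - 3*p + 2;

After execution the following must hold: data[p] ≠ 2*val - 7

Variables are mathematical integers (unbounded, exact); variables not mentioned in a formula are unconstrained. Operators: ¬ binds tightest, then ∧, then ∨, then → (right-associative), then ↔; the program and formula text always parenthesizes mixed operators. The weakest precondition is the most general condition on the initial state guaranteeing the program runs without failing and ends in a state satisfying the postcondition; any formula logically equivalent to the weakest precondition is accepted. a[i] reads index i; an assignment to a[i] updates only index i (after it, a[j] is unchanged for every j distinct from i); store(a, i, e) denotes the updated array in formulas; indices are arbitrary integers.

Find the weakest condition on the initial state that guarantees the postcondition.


Working backward. After the program, data[p] ≠ 2*val - 7 must hold.
Before val := r - 3*p + 2: data[p] + 6*p ≠ 2*r - 3
Before j := p + val: data[p] + 6*p ≠ 2*r - 3
Before mem[p + 1] := val + 3*j - 5: data[p] + 6*p ≠ 2*r - 3
Before r := 3*r + 3: data[p] + 6*p ≠ 6*r + 3
Answer: WP = data[p] + 6*p ≠ 6*r + 3


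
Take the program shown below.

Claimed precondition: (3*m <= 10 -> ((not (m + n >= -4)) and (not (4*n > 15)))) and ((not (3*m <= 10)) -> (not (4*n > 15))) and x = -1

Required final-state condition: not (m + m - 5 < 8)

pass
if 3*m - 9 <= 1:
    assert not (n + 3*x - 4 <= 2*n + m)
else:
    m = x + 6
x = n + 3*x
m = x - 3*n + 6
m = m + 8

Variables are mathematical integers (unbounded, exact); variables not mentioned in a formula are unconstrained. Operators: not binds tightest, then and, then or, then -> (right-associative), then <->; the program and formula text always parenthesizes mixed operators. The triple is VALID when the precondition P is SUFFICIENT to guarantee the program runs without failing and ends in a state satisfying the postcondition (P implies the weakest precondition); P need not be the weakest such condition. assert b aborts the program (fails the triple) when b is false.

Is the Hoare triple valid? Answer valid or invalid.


Working backward. After the program, the postcondition not (m + m - 5 < 8) must hold; in canonical form it is not (2*m < 13).
Before m := m + 8: not (2*m < -3)
Before m := x - 3*n + 6: not (2*x < 6*n - 15)
Before x := n + 3*x: not (6*x < 4*n - 15)
Then branch requires (not (3*x <= m + n + 4)) and (not (6*x < 4*n - 15)); else branch requires not (6*x < 4*n - 15).
Before the if: (3*m <= 10 -> ((not (3*x <= m + n + 4)) and (not (6*x < 4*n - 15)))) and ((not (3*m <= 10)) -> (not (6*x < 4*n - 15)))
Before skip: (3*m <= 10 -> ((not (3*x <= m + n + 4)) and (not (6*x < 4*n - 15)))) and ((not (3*m <= 10)) -> (not (6*x < 4*n - 15)))
The weakest precondition is (3*m <= 10 -> ((not (3*x <= m + n + 4)) and (not (6*x < 4*n - 15)))) and ((not (3*m <= 10)) -> (not (6*x < 4*n - 15))).
Check whether (3*m <= 10 -> ((not (m + n >= -4)) and (not (4*n > 15)))) and ((not (3*m <= 10)) -> (not (4*n > 15))) and x = -1 implies it.
Countermodel: at the initial state m = -11, n = 3, x = -1, the precondition holds but the weakest precondition fails.
Answer: invalid


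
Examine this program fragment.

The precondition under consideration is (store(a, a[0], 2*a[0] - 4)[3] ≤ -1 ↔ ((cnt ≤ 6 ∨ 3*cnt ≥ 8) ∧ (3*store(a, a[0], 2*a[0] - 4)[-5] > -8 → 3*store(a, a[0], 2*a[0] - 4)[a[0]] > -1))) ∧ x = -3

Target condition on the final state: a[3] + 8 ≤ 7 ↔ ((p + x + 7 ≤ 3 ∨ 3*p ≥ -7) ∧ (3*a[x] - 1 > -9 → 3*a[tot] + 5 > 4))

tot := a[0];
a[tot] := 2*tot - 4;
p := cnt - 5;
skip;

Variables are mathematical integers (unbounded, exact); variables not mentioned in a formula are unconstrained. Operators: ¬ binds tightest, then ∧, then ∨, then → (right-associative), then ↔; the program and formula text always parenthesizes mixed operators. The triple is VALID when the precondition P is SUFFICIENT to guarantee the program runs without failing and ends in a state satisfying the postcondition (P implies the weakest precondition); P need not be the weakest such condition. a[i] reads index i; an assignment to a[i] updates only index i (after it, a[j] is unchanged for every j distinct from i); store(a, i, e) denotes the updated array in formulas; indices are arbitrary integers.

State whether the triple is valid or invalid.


Working backward. After the program, the postcondition a[3] + 8 ≤ 7 ↔ ((p + x + 7 ≤ 3 ∨ 3*p ≥ -7) ∧ (3*a[x] - 1 > -9 → 3*a[tot] + 5 > 4)) must hold; in canonical form it is a[3] ≤ -1 ↔ ((p + x ≤ -4 ∨ 3*p ≥ -7) ∧ (3*a[x] > -8 → 3*a[tot] > -1)).
Before skip: a[3] ≤ -1 ↔ ((p + x ≤ -4 ∨ 3*p ≥ -7) ∧ (3*a[x] > -8 → 3*a[tot] > -1))
Before p := cnt - 5: a[3] ≤ -1 ↔ ((cnt + x ≤ 1 ∨ 3*cnt ≥ 8) ∧ (3*a[x] > -8 → 3*a[tot] > -1))
Before a[tot] := 2*tot - 4: store(a, tot, 2*tot - 4)[3] ≤ -1 ↔ ((cnt + x ≤ 1 ∨ 3*cnt ≥ 8) ∧ (3*store(a, tot, 2*tot - 4)[x] > -8 → 3*store(a, tot, 2*tot - 4)[tot] > -1))
Before tot := a[0]: store(a, a[0], 2*a[0] - 4)[3] ≤ -1 ↔ ((cnt + x ≤ 1 ∨ 3*cnt ≥ 8) ∧ (3*store(a, a[0], 2*a[0] - 4)[x] > -8 → 3*store(a, a[0], 2*a[0] - 4)[a[0]] > -1))
The weakest precondition is store(a, a[0], 2*a[0] - 4)[3] ≤ -1 ↔ ((cnt + x ≤ 1 ∨ 3*cnt ≥ 8) ∧ (3*store(a, a[0], 2*a[0] - 4)[x] > -8 → 3*store(a, a[0], 2*a[0] - 4)[a[0]] > -1)).
Check whether (store(a, a[0], 2*a[0] - 4)[3] ≤ -1 ↔ ((cnt ≤ 6 ∨ 3*cnt ≥ 8) ∧ (3*store(a, a[0], 2*a[0] - 4)[-5] > -8 → 3*store(a, a[0], 2*a[0] - 4)[a[0]] > -1))) ∧ x = -3 implies it.
Countermodel: at the initial state a = {[-5] = 11792, [-3] = -20347, [-2] = 2, [0] = -2, [3] = 27727, elsewhere 2}, cnt = 3, x = -3, the precondition holds but the weakest precondition fails.
Answer: invalid


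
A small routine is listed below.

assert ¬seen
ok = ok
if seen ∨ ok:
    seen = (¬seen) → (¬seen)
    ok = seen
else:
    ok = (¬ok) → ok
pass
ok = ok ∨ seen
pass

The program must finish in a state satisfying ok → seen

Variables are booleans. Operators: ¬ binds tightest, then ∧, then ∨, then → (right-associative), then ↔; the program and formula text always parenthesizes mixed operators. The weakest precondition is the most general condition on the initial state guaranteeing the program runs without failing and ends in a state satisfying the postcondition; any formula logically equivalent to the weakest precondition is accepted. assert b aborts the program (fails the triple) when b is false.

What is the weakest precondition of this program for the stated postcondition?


Working backward. After the program, ok → seen must hold.
Before skip: ok → seen
Before ok := ok ∨ seen: (ok ∨ seen) → seen
Before skip: (ok ∨ seen) → seen
Then branch requires true; else branch requires (((¬ok) → ok) ∨ seen) → seen.
Before the if: (¬(seen ∨ ok)) → ((((¬ok) → ok) ∨ seen) → seen)
Before ok := ok: (¬(seen ∨ ok)) → ((((¬ok) → ok) ∨ seen) → seen)
Before assert ¬seen: (¬seen) ∧ ((¬(seen ∨ ok)) → ((((¬ok) → ok) ∨ seen) → seen))
Answer: WP = (¬seen) ∧ ((¬(seen ∨ ok)) → ((((¬ok) → ok) ∨ seen) → seen))


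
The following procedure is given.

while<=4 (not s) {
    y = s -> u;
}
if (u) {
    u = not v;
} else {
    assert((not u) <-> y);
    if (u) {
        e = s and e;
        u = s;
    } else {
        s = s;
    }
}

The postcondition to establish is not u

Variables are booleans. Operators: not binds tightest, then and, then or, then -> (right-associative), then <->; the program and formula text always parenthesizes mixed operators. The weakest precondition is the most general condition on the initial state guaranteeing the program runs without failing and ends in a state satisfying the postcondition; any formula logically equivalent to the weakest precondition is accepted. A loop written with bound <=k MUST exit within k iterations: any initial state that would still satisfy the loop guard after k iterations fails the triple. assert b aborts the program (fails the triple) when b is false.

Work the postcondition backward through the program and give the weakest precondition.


Working backward. After the program, not u must hold.
Then branch requires v; else branch requires ((not u) <-> y) and (u -> (not s)).
Before the if: (u -> v) and ((not u) -> (((not u) <-> y) and (u -> (not s))))
Before the loop (bound <=4), unroll the exhaustion recursion (WP_0 = exit-now case; WP_j = one more guarded iteration, up to j = 4):
  WP_0: s and (u -> v) and ((not u) -> (((not u) <-> y) and (u -> (not s))))
  WP_1: ((not s) -> (s and (u -> v) and ((not u) -> (((not u) <-> (s -> u)) and (u -> (not s)))))) and (s -> ((u -> v) and ((not u) -> (((not u) <-> y) and (u -> (not s))))))
  WP_2: ((not s) -> (((not s) -> (s and (u -> v) and ((not u) -> (((not u) <-> (s -> u)) and (u -> (not s)))))) and (s -> ((u -> v) and ((not u) -> (((not u) <-> (s -> u)) and (u -> (not s)))))))) and (s -> ((u -> v) and ((not u) -> (((not u) <-> y) and (u -> (not s))))))
  WP_3: ((not s) -> (((not s) -> (((not s) -> (s and (u -> v) and ((not u) -> (((not u) <-> (s -> u)) and (u -> (not s)))))) and (s -> ((u -> v) and ((not u) -> (((not u) <-> (s -> u)) and (u -> (not s)))))))) and (s -> ((u -> v) and ((not u) -> (((not u) <-> (s -> u)) and (u -> (not s)))))))) and (s -> ((u -> v) and ((not u) -> (((not u) <-> y) and (u -> (not s))))))
  WP_4: ((not s) -> (((not s) -> (((not s) -> (((not s) -> (s and (u -> v) and ((not u) -> (((not u) <-> (s -> u)) and (u -> (not s)))))) and (s -> ((u -> v) and ((not u) -> (((not u) <-> (s -> u)) and (u -> (not s)))))))) and (s -> ((u -> v) and ((not u) -> (((not u) <-> (s -> u)) and (u -> (not s)))))))) and (s -> ((u -> v) and ((not u) -> (((not u) <-> (s -> u)) and (u -> (not s)))))))) and (s -> ((u -> v) and ((not u) -> (((not u) <-> y) and (u -> (not s))))))
So before the loop: ((not s) -> (((not s) -> (((not s) -> (((not s) -> (s and (u -> v) and ((not u) -> (((not u) <-> (s -> u)) and (u -> (not s)))))) and (s -> ((u -> v) and ((not u) -> (((not u) <-> (s -> u)) and (u -> (not s)))))))) and (s -> ((u -> v) and ((not u) -> (((not u) <-> (s -> u)) and (u -> (not s)))))))) and (s -> ((u -> v) and ((not u) -> (((not u) <-> (s -> u)) and (u -> (not s)))))))) and (s -> ((u -> v) and ((not u) -> (((not u) <-> y) and (u -> (not s))))))
Answer: WP = ((not s) -> (((not s) -> (((not s) -> (((not s) -> (s and (u -> v) and ((not u) -> (((not u) <-> (s -> u)) and (u -> (not s)))))) and (s -> ((u -> v) and ((not u) -> (((not u) <-> (s -> u)) and (u -> (not s)))))))) and (s -> ((u -> v) and ((not u) -> (((not u) <-> (s -> u)) and (u -> (not s)))))))) and (s -> ((u -> v) and ((not u) -> (((not u) <-> (s -> u)) and (u -> (not s)))))))) and (s -> ((u -> v) and ((not u) -> (((not u) <-> y) and (u -> (not s))))))


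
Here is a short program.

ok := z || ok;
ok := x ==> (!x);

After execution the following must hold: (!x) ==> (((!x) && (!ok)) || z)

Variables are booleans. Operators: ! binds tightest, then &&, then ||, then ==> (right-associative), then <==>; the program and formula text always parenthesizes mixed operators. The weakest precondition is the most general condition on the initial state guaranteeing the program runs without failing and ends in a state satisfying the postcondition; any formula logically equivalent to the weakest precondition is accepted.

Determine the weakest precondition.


Working backward. After the program, (!x) ==> (((!x) && (!ok)) || z) must hold.
Before ok := x ==> (!x): (!x) ==> (((!x) && (!(x ==> (!x)))) || z)
Before ok := z || ok: (!x) ==> (((!x) && (!(x ==> (!x)))) || z)
Answer: WP = (!x) ==> (((!x) && (!(x ==> (!x)))) || z)


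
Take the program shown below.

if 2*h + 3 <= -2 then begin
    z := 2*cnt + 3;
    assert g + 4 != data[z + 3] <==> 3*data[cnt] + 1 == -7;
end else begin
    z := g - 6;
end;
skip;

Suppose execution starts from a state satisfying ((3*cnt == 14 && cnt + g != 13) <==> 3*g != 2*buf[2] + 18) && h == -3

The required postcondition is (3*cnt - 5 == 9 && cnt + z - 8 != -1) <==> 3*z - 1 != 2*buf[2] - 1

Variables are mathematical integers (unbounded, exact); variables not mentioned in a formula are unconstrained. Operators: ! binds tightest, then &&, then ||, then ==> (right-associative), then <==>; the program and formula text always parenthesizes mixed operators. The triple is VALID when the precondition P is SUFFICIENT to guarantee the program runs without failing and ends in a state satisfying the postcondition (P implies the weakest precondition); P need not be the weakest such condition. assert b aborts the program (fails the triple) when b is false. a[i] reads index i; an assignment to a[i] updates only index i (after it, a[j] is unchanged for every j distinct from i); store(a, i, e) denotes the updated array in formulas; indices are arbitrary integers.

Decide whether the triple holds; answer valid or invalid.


Working backward. After the program, the postcondition (3*cnt - 5 == 9 && cnt + z - 8 != -1) <==> 3*z - 1 != 2*buf[2] - 1 must hold; in canonical form it is (3*cnt == 14 && cnt + z != 7) <==> 3*z != 2*buf[2].
Before skip: (3*cnt == 14 && cnt + z != 7) <==> 3*z != 2*buf[2]
Then branch requires (g != data[2*cnt + 6] - 4 <==> 3*data[cnt] == -8) && ((3*cnt == 14 && 3*cnt != 4) <==> 6*cnt != 2*buf[2] - 9); else branch requires (3*cnt == 14 && cnt + g != 13) <==> 3*g != 2*buf[2] + 18.
Before the if: (2*h <= -5 ==> ((g != data[2*cnt + 6] - 4 <==> 3*data[cnt] == -8) && ((3*cnt == 14 && 3*cnt != 4) <==> 6*cnt != 2*buf[2] - 9))) && ((!(2*h <= -5)) ==> ((3*cnt == 14 && cnt + g != 13) <==> 3*g != 2*buf[2] + 18))
The weakest precondition is (2*h <= -5 ==> ((g != data[2*cnt + 6] - 4 <==> 3*data[cnt] == -8) && ((3*cnt == 14 && 3*cnt != 4) <==> 6*cnt != 2*buf[2] - 9))) && ((!(2*h <= -5)) ==> ((3*cnt == 14 && cnt + g != 13) <==> 3*g != 2*buf[2] + 18)).
Check whether ((3*cnt == 14 && cnt + g != 13) <==> 3*g != 2*buf[2] + 18) && h == -3 implies it.
Countermodel: at the initial state buf = {[0] = 0, [2] = 0, [6] = 0, elsewhere 0}, cnt = 0, data = {[0] = 11, [2] = 11, [6] = 11, elsewhere 11}, g = 6, h = -3, the precondition holds but the weakest precondition fails.
Answer: invalid


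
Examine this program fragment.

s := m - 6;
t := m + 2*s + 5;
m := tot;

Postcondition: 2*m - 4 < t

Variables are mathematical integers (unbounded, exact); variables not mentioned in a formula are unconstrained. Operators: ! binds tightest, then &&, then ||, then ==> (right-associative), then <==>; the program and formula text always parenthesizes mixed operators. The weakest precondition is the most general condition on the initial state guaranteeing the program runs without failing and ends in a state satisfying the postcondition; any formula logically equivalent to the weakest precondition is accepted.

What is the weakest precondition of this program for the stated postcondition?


Working backward. After the program, the postcondition 2*m - 4 < t must hold; in canonical form it is 2*m < t + 4.
Before m := tot: 2*tot < t + 4
Before t := m + 2*s + 5: 2*tot < m + 2*s + 9
Before s := m - 6: 2*tot < 3*m - 3
Answer: WP = 2*tot < 3*m - 3


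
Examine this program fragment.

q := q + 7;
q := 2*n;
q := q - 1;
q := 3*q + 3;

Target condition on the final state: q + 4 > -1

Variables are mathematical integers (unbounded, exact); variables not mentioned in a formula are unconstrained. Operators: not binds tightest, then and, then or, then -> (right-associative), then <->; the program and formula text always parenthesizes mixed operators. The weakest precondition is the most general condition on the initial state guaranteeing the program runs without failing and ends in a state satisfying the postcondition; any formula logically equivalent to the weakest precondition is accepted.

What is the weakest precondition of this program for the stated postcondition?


Working backward. After the program, the postcondition q + 4 > -1 must hold; in canonical form it is q > -5.
Before q := 3*q + 3: 3*q > -8
Before q := q - 1: 3*q > -5
Before q := 2*n: 6*n > -5
Before q := q + 7: 6*n > -5
Answer: WP = 6*n > -5


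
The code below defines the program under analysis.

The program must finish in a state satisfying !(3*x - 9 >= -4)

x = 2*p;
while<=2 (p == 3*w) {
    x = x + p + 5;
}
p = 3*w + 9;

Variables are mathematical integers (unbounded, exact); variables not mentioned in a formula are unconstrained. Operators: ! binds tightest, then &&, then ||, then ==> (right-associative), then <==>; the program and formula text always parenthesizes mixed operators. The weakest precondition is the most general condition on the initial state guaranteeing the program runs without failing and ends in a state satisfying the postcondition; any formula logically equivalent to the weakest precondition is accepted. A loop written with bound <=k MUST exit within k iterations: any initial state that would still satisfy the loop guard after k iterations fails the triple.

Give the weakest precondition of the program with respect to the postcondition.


Working backward. After the program, the postcondition !(3*x - 9 >= -4) must hold; in canonical form it is !(3*x >= 5).
Before p := 3*w + 9: !(3*x >= 5)
Before the loop (bound <=2), unroll the exhaustion recursion (WP_0 = exit-now case; WP_j = one more guarded iteration, up to j = 2):
  WP_0: (!(p == 3*w)) && (!(3*x >= 5))
  WP_1: (p == 3*w ==> ((!(p == 3*w)) && (!(3*p + 3*x >= -10)))) && ((!(p == 3*w)) ==> (!(3*x >= 5)))
  WP_2: (p == 3*w ==> ((p == 3*w ==> ((!(p == 3*w)) && (!(6*p + 3*x >= -25)))) && ((!(p == 3*w)) ==> (!(3*p + 3*x >= -10))))) && ((!(p == 3*w)) ==> (!(3*x >= 5)))
So before the loop: (p == 3*w ==> ((p == 3*w ==> ((!(p == 3*w)) && (!(6*p + 3*x >= -25)))) && ((!(p == 3*w)) ==> (!(3*p + 3*x >= -10))))) && ((!(p == 3*w)) ==> (!(3*x >= 5)))
Before x := 2*p: (p == 3*w ==> ((p == 3*w ==> ((!(p == 3*w)) && (!(12*p >= -25)))) && ((!(p == 3*w)) ==> (!(9*p >= -10))))) && ((!(p == 3*w)) ==> (!(6*p >= 5)))
Answer: WP = (p == 3*w ==> ((p == 3*w ==> ((!(p == 3*w)) && (!(12*p >= -25)))) && ((!(p == 3*w)) ==> (!(9*p >= -10))))) && ((!(p == 3*w)) ==> (!(6*p >= 5)))


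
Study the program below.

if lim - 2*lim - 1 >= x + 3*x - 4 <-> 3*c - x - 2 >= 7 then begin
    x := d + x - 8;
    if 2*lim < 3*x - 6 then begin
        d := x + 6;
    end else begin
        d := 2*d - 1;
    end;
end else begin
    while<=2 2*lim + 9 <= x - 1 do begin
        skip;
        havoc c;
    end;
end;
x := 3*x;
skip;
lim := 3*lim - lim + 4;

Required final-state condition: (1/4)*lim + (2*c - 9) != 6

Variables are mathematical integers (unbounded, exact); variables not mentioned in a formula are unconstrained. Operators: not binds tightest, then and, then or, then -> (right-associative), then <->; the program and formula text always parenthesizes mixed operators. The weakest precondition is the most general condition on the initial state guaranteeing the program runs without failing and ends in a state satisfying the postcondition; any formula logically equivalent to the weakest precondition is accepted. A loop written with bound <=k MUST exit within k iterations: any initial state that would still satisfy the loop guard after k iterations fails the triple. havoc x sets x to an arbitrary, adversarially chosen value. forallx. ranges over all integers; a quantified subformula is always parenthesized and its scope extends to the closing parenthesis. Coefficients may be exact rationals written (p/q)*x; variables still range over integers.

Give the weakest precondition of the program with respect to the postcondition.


Working backward. After the program, the postcondition (1/4)*lim + (2*c - 9) != 6 must hold; in canonical form it is 2*c + (1/4)*lim != 15.
Before lim := 3*lim - lim + 4: 2*c + (1/2)*lim != 14
Before skip: 2*c + (1/2)*lim != 14
Before x := 3*x: 2*c + (1/2)*lim != 14
Then branch requires (2*lim < 3*d + 3*x - 30 -> 2*c + (1/2)*lim != 14) and ((not (2*lim < 3*d + 3*x - 30)) -> 2*c + (1/2)*lim != 14); else branch requires (2*lim <= x - 10 -> (forall c_2. ((2*lim <= x - 10 -> (forall c_1. ((not (2*lim <= x - 10)) and 2*c_1 + (1/2)*lim != 14))) and ((not (2*lim <= x - 10)) -> 2*c_2 + (1/2)*lim != 14)))) and ((not (2*lim <= x - 10)) -> 2*c + (1/2)*lim != 14).
Before the if: ((lim + 4*x <= 3 <-> 3*c >= x + 9) -> ((2*lim < 3*d + 3*x - 30 -> 2*c + (1/2)*lim != 14) and ((not (2*lim < 3*d + 3*x - 30)) -> 2*c + (1/2)*lim != 14))) and ((not (lim + 4*x <= 3 <-> 3*c >= x + 9)) -> ((2*lim <= x - 10 -> (forall c_2. ((2*lim <= x - 10 -> (forall c_1. ((not (2*lim <= x - 10)) and 2*c_1 + (1/2)*lim != 14))) and ((not (2*lim <= x - 10)) -> 2*c_2 + (1/2)*lim != 14)))) and ((not (2*lim <= x - 10)) -> 2*c + (1/2)*lim != 14)))
Answer: WP = ((lim + 4*x <= 3 <-> 3*c >= x + 9) -> ((2*lim < 3*d + 3*x - 30 -> 2*c + (1/2)*lim != 14) and ((not (2*lim < 3*d + 3*x - 30)) -> 2*c + (1/2)*lim != 14))) and ((not (lim + 4*x <= 3 <-> 3*c >= x + 9)) -> ((2*lim <= x - 10 -> (forall c_2. ((2*lim <= x - 10 -> (forall c_1. ((not (2*lim <= x - 10)) and 2*c_1 + (1/2)*lim != 14))) and ((not (2*lim <= x - 10)) -> 2*c_2 + (1/2)*lim != 14)))) and ((not (2*lim <= x - 10)) -> 2*c + (1/2)*lim != 14)))
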